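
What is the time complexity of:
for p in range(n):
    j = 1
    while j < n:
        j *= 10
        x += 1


Per nesting level: O(n) * O(log n) = O(n log n)
Complexity: O(n log n)


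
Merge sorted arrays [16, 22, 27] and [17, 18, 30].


Compare heads, take smaller each step.
Merged: [16, 17, 18, 22, 27, 30]


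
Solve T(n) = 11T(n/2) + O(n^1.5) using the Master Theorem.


a=11, b=2, c=1.5. log_2(11)=3.459 > c=1.5. Case 1: O(n^log_b(a)) = O(n^3.459)
Complexity: O(n^3.459)


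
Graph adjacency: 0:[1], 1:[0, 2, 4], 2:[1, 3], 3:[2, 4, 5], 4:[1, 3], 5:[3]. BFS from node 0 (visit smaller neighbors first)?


BFS queue: start with [0]
Visit order: [0, 1, 2, 4, 3, 5]


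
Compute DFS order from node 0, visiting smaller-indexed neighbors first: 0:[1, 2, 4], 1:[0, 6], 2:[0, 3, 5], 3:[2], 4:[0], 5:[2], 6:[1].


DFS stack-based: start with [0]
Visit order: [0, 1, 6, 2, 3, 5, 4]


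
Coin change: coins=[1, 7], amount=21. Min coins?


dp[0]=0; dp[i]=1+min(dp[i-c] for c in coins)
...dp[16]=4, dp[17]=5, dp[18]=6, dp[19]=7, dp[20]=8, dp[21]=3
Minimum coins for 21 = 3


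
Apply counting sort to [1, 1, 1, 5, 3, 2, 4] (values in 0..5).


Count array: [0, 3, 1, 1, 1, 1]
Reconstruct: [1, 1, 1, 2, 3, 4, 5]


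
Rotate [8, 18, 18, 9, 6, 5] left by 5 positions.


Left rotate by 5: [5, 8, 18, 18, 9, 6]


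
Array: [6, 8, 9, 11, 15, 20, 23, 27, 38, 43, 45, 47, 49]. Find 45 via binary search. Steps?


Search for 45:
[0,12] mid=6 arr[6]=23
[7,12] mid=9 arr[9]=43
[10,12] mid=11 arr[11]=47
[10,10] mid=10 arr[10]=45
Total: 4 comparisons


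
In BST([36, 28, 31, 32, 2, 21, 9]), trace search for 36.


BST root = 36
Search for 36: compare at each node
Path: [36]


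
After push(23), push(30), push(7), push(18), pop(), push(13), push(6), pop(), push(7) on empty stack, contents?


push(23) -> [23]
push(30) -> [23, 30]
push(7) -> [23, 30, 7]
push(18) -> [23, 30, 7, 18]
pop() returns 18 -> [23, 30, 7]
push(13) -> [23, 30, 7, 13]
push(6) -> [23, 30, 7, 13, 6]
pop() returns 6 -> [23, 30, 7, 13]
push(7) -> [23, 30, 7, 13, 7]
Final stack (bottom to top): [23, 30, 7, 13, 7]


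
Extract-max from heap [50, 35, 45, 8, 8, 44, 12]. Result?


Max = 50
Replace root with last, heapify down
Resulting heap: [45, 35, 44, 8, 8, 12]


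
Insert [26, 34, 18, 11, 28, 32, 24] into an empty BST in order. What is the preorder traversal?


Root = 26; build tree by BST insertion.
Preorder traversal: [26, 18, 11, 24, 34, 28, 32]


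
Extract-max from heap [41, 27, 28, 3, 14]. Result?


Max = 41
Replace root with last, heapify down
Resulting heap: [28, 27, 14, 3]


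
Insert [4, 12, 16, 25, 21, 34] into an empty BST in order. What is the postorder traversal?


Root = 4; build tree by BST insertion.
Postorder traversal: [21, 34, 25, 16, 12, 4]


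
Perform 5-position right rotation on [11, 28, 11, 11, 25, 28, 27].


Right rotate by 5: [11, 11, 25, 28, 27, 11, 28]


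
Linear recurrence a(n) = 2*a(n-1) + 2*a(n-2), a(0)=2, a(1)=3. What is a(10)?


Build bottom-up:
...a(8)=4000, a(9)=10928, a(10)=2*10928+2*4000=29856


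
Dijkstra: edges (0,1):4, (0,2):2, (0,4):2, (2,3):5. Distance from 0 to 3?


Dijkstra from 0:
Distances: {0: 0, 1: 4, 2: 2, 3: 7, 4: 2}
Shortest distance to 3 = 7, path = [0, 2, 3]


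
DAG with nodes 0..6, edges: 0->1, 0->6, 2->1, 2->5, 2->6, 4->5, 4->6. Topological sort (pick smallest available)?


Kahn's algorithm, process smallest node first
Order: [0, 2, 1, 3, 4, 5, 6]


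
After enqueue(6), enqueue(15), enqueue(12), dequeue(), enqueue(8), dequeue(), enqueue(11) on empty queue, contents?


enqueue(6) -> [6]
enqueue(15) -> [6, 15]
enqueue(12) -> [6, 15, 12]
dequeue() returns 6 -> [15, 12]
enqueue(8) -> [15, 12, 8]
dequeue() returns 15 -> [12, 8]
enqueue(11) -> [12, 8, 11]
Final queue (front to back): [12, 8, 11]


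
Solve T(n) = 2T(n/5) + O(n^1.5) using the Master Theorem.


a=2, b=5, c=1.5. log_5(2)=0.431 < c=1.5. Case 3: O(n^c) = O(n^1.500)
Complexity: O(n^1.500)


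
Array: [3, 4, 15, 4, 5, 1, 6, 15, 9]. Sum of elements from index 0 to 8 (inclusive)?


Prefix sums: [0, 3, 7, 22, 26, 31, 32, 38, 53, 62]
Sum[0..8] = prefix[9] - prefix[0] = 62 - 0 = 62


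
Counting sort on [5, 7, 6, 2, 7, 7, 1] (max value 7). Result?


Count array: [0, 1, 1, 0, 0, 1, 1, 3]
Reconstruct: [1, 2, 5, 6, 7, 7, 7]


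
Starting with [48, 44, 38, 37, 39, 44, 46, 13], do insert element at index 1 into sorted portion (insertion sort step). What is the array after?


After one pass: [44, 48, 38, 37, 39, 44, 46, 13]


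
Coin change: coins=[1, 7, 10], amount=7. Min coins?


dp[0]=0; dp[i]=1+min(dp[i-c] for c in coins)
...dp[2]=2, dp[3]=3, dp[4]=4, dp[5]=5, dp[6]=6, dp[7]=1
Minimum coins for 7 = 1


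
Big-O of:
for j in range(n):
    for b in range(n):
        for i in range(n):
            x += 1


Per nesting level: O(n) * O(n) * O(n) = O(n^3)
Complexity: O(n^3)


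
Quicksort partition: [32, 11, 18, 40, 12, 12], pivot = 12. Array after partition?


Elements <= 12 go left of pivot.
Result: [11, 12, 12, 40, 32, 18], pivot at index 2


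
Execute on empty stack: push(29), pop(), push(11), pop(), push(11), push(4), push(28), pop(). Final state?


push(29) -> [29]
pop() returns 29 -> []
push(11) -> [11]
pop() returns 11 -> []
push(11) -> [11]
push(4) -> [11, 4]
push(28) -> [11, 4, 28]
pop() returns 28 -> [11, 4]
Final stack (bottom to top): [11, 4]


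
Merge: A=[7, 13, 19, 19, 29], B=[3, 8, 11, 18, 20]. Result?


Compare heads, take smaller each step.
Merged: [3, 7, 8, 11, 13, 18, 19, 19, 20, 29]


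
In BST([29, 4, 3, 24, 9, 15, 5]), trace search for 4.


BST root = 29
Search for 4: compare at each node
Path: [29, 4]


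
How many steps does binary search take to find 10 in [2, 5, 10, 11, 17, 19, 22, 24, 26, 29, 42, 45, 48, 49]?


Search for 10:
[0,13] mid=6 arr[6]=22
[0,5] mid=2 arr[2]=10
Total: 2 comparisons


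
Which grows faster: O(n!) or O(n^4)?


quartic grows slower than factorial
O(n^4) is asymptotically smaller; O(n!) grows faster


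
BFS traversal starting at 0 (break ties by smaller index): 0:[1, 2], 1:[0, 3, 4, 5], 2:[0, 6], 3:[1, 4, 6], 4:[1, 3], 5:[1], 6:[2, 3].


BFS queue: start with [0]
Visit order: [0, 1, 2, 3, 4, 5, 6]


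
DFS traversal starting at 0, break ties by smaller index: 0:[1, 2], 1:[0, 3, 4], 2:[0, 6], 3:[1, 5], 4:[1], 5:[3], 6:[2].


DFS stack-based: start with [0]
Visit order: [0, 1, 3, 5, 4, 2, 6]


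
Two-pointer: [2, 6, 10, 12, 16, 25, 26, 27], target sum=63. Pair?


Two pointers: lo=0, hi=7
No pair sums to 63


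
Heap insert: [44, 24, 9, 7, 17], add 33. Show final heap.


Append 33: [44, 24, 9, 7, 17, 33]
Bubble up: swap idx 5(33) with idx 2(9)
Result: [44, 24, 33, 7, 17, 9]


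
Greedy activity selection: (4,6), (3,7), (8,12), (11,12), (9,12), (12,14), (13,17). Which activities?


Greedy: pick earliest-ending, then skip overlaps.
Selected (3 activities): [(4, 6), (8, 12), (12, 14)]


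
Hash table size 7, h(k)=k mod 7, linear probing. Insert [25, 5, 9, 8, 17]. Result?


Insertions: 25->slot 4; 5->slot 5; 9->slot 2; 8->slot 1; 17->slot 3
Table: [None, 8, 9, 17, 25, 5, None]


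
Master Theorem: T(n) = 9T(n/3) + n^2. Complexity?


a=9, b=3, c=2. log_3(9)=2 = c=2. Case 2: O(n^c log n) = O(n^2 log n)
Complexity: O(n^2 log n)


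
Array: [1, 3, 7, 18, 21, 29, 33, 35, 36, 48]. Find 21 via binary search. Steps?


Search for 21:
[0,9] mid=4 arr[4]=21
Total: 1 comparisons


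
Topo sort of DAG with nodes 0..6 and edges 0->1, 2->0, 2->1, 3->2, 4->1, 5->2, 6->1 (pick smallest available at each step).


Kahn's algorithm, process smallest node first
Order: [3, 4, 5, 2, 0, 6, 1]


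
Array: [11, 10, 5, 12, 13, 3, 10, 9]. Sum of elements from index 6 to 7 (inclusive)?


Prefix sums: [0, 11, 21, 26, 38, 51, 54, 64, 73]
Sum[6..7] = prefix[8] - prefix[6] = 73 - 54 = 19


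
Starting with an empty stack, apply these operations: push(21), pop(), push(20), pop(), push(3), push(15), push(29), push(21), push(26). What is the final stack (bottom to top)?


push(21) -> [21]
pop() returns 21 -> []
push(20) -> [20]
pop() returns 20 -> []
push(3) -> [3]
push(15) -> [3, 15]
push(29) -> [3, 15, 29]
push(21) -> [3, 15, 29, 21]
push(26) -> [3, 15, 29, 21, 26]
Final stack (bottom to top): [3, 15, 29, 21, 26]


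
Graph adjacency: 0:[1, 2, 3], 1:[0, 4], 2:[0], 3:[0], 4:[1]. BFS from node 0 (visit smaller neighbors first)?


BFS queue: start with [0]
Visit order: [0, 1, 2, 3, 4]


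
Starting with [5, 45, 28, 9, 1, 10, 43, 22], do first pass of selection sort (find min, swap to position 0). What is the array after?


After one pass: [1, 45, 28, 9, 5, 10, 43, 22]


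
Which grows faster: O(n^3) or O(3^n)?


cubic grows slower than exponential (base 3)
O(n^3) is asymptotically smaller; O(3^n) grows faster


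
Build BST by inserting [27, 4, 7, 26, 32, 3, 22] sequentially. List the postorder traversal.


Root = 27; build tree by BST insertion.
Postorder traversal: [3, 22, 26, 7, 4, 32, 27]


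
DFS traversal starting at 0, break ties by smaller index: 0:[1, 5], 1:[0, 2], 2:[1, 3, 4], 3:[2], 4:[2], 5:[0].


DFS stack-based: start with [0]
Visit order: [0, 1, 2, 3, 4, 5]


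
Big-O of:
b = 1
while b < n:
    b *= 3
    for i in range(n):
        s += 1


Per nesting level: O(log n) * O(n) = O(n log n)
Complexity: O(n log n)


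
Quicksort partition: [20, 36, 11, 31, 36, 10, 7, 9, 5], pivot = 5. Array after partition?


Elements <= 5 go left of pivot.
Result: [5, 36, 11, 31, 36, 10, 7, 9, 20], pivot at index 0


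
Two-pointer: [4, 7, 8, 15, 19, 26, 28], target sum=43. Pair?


Two pointers: lo=0, hi=6
Found pair: (15, 28) summing to 43


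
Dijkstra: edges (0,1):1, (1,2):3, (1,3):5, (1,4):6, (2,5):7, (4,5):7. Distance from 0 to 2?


Dijkstra from 0:
Distances: {0: 0, 1: 1, 2: 4, 3: 6, 4: 7, 5: 11}
Shortest distance to 2 = 4, path = [0, 1, 2]


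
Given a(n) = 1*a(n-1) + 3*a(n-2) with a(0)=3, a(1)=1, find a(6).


Build bottom-up:
...a(4)=43, a(5)=82, a(6)=1*82+3*43=211


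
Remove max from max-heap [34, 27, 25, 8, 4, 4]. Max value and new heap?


Max = 34
Replace root with last, heapify down
Resulting heap: [27, 8, 25, 4, 4]


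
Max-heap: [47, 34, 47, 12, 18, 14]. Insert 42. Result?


Append 42: [47, 34, 47, 12, 18, 14, 42]
Bubble up: no swaps needed
Result: [47, 34, 47, 12, 18, 14, 42]


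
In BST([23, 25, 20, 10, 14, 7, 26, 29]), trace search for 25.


BST root = 23
Search for 25: compare at each node
Path: [23, 25]


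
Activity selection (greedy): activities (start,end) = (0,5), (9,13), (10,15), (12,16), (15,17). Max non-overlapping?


Greedy: pick earliest-ending, then skip overlaps.
Selected (3 activities): [(0, 5), (9, 13), (15, 17)]


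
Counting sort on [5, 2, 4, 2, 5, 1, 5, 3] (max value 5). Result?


Count array: [0, 1, 2, 1, 1, 3]
Reconstruct: [1, 2, 2, 3, 4, 5, 5, 5]


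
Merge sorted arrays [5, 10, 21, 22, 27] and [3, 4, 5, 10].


Compare heads, take smaller each step.
Merged: [3, 4, 5, 5, 10, 10, 21, 22, 27]


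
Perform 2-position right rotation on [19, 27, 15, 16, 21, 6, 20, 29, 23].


Right rotate by 2: [29, 23, 19, 27, 15, 16, 21, 6, 20]


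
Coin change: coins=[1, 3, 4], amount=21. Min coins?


dp[0]=0; dp[i]=1+min(dp[i-c] for c in coins)
...dp[16]=4, dp[17]=5, dp[18]=5, dp[19]=5, dp[20]=5, dp[21]=6
Minimum coins for 21 = 6


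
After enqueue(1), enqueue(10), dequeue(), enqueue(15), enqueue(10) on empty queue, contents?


enqueue(1) -> [1]
enqueue(10) -> [1, 10]
dequeue() returns 1 -> [10]
enqueue(15) -> [10, 15]
enqueue(10) -> [10, 15, 10]
Final queue (front to back): [10, 15, 10]


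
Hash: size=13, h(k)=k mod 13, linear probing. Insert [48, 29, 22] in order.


Insertions: 48->slot 9; 29->slot 3; 22->slot 10
Table: [None, None, None, 29, None, None, None, None, None, 48, 22, None, None]


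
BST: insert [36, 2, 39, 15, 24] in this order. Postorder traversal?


Root = 36; build tree by BST insertion.
Postorder traversal: [24, 15, 2, 39, 36]


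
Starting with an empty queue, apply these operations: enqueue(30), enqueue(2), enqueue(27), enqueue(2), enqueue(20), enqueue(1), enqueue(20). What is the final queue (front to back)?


enqueue(30) -> [30]
enqueue(2) -> [30, 2]
enqueue(27) -> [30, 2, 27]
enqueue(2) -> [30, 2, 27, 2]
enqueue(20) -> [30, 2, 27, 2, 20]
enqueue(1) -> [30, 2, 27, 2, 20, 1]
enqueue(20) -> [30, 2, 27, 2, 20, 1, 20]
Final queue (front to back): [30, 2, 27, 2, 20, 1, 20]


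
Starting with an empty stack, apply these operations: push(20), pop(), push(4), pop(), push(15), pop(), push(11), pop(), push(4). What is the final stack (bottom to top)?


push(20) -> [20]
pop() returns 20 -> []
push(4) -> [4]
pop() returns 4 -> []
push(15) -> [15]
pop() returns 15 -> []
push(11) -> [11]
pop() returns 11 -> []
push(4) -> [4]
Final stack (bottom to top): [4]


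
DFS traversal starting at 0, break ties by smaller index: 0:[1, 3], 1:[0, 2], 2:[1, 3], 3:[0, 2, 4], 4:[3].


DFS stack-based: start with [0]
Visit order: [0, 1, 2, 3, 4]


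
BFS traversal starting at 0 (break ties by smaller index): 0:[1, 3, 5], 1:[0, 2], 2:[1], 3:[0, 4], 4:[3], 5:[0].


BFS queue: start with [0]
Visit order: [0, 1, 3, 5, 2, 4]


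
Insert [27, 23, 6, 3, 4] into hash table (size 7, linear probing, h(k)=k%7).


Insertions: 27->slot 6; 23->slot 2; 6->slot 0; 3->slot 3; 4->slot 4
Table: [6, None, 23, 3, 4, None, 27]


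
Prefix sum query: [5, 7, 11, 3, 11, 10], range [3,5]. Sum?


Prefix sums: [0, 5, 12, 23, 26, 37, 47]
Sum[3..5] = prefix[6] - prefix[3] = 47 - 23 = 24


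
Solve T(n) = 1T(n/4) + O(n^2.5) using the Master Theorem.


a=1, b=4, c=2.5. log_4(1)=0 < c=2.5. Case 3: O(n^c) = O(n^2.500)
Complexity: O(n^2.500)


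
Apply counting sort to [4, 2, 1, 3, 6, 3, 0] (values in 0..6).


Count array: [1, 1, 1, 2, 1, 0, 1]
Reconstruct: [0, 1, 2, 3, 3, 4, 6]


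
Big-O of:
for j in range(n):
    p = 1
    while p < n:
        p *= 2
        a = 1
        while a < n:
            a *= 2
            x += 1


Per nesting level: O(n) * O(log n) * O(log n) = O(n (log n)^2)
Complexity: O(n (log n)^2)


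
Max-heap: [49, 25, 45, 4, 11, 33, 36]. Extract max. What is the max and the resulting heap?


Max = 49
Replace root with last, heapify down
Resulting heap: [45, 25, 36, 4, 11, 33]


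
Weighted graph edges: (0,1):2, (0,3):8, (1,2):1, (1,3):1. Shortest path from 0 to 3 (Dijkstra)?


Dijkstra from 0:
Distances: {0: 0, 1: 2, 2: 3, 3: 3}
Shortest distance to 3 = 3, path = [0, 1, 3]


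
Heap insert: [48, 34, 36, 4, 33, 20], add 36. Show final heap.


Append 36: [48, 34, 36, 4, 33, 20, 36]
Bubble up: no swaps needed
Result: [48, 34, 36, 4, 33, 20, 36]


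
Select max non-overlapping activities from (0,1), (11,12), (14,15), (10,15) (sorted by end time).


Greedy: pick earliest-ending, then skip overlaps.
Selected (3 activities): [(0, 1), (11, 12), (14, 15)]


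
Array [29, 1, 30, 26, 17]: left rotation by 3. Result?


Left rotate by 3: [26, 17, 29, 1, 30]


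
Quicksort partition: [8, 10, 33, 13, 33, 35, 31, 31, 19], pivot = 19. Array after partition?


Elements <= 19 go left of pivot.
Result: [8, 10, 13, 19, 33, 35, 31, 31, 33], pivot at index 3


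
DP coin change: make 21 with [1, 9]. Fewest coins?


dp[0]=0; dp[i]=1+min(dp[i-c] for c in coins)
...dp[16]=8, dp[17]=9, dp[18]=2, dp[19]=3, dp[20]=4, dp[21]=5
Minimum coins for 21 = 5


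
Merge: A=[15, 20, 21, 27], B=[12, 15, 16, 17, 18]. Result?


Compare heads, take smaller each step.
Merged: [12, 15, 15, 16, 17, 18, 20, 21, 27]


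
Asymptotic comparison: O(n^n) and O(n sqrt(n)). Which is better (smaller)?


n^1.5 grows slower than n^n
O(n sqrt(n)) is asymptotically smaller; O(n^n) grows faster


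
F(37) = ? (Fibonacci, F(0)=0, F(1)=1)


F(n)=F(n-1)+F(n-2)
...F(35)=9227465, F(36)=14930352, F(37)=24157817


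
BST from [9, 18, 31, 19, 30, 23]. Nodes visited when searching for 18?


BST root = 9
Search for 18: compare at each node
Path: [9, 18]


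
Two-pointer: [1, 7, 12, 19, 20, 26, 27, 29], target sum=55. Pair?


Two pointers: lo=0, hi=7
Found pair: (26, 29) summing to 55


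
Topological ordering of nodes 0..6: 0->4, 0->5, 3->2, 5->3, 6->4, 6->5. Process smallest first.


Kahn's algorithm, process smallest node first
Order: [0, 1, 6, 4, 5, 3, 2]


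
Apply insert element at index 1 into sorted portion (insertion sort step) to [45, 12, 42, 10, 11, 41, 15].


After one pass: [12, 45, 42, 10, 11, 41, 15]


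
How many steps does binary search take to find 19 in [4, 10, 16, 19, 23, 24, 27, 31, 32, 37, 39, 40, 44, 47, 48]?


Search for 19:
[0,14] mid=7 arr[7]=31
[0,6] mid=3 arr[3]=19
Total: 2 comparisons


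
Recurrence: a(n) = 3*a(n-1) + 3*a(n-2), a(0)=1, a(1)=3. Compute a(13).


Build bottom-up:
...a(11)=1924560, a(12)=7296561, a(13)=3*7296561+3*1924560=27663363


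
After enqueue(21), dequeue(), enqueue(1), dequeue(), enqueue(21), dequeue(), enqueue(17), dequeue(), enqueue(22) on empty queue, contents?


enqueue(21) -> [21]
dequeue() returns 21 -> []
enqueue(1) -> [1]
dequeue() returns 1 -> []
enqueue(21) -> [21]
dequeue() returns 21 -> []
enqueue(17) -> [17]
dequeue() returns 17 -> []
enqueue(22) -> [22]
Final queue (front to back): [22]


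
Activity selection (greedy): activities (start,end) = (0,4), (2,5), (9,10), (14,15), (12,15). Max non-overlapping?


Greedy: pick earliest-ending, then skip overlaps.
Selected (3 activities): [(0, 4), (9, 10), (14, 15)]


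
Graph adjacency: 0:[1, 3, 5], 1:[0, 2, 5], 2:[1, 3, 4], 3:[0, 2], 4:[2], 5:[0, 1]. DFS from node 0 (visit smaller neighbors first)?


DFS stack-based: start with [0]
Visit order: [0, 1, 2, 3, 4, 5]


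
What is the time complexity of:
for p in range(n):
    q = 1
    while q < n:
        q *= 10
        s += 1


Per nesting level: O(n) * O(log n) = O(n log n)
Complexity: O(n log n)


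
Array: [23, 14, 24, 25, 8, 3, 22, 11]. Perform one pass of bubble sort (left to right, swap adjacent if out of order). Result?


After one pass: [14, 23, 24, 8, 3, 22, 11, 25]


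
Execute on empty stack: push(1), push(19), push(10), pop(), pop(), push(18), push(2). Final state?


push(1) -> [1]
push(19) -> [1, 19]
push(10) -> [1, 19, 10]
pop() returns 10 -> [1, 19]
pop() returns 19 -> [1]
push(18) -> [1, 18]
push(2) -> [1, 18, 2]
Final stack (bottom to top): [1, 18, 2]


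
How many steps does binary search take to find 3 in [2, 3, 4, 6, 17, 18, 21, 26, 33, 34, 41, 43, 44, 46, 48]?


Search for 3:
[0,14] mid=7 arr[7]=26
[0,6] mid=3 arr[3]=6
[0,2] mid=1 arr[1]=3
Total: 3 comparisons


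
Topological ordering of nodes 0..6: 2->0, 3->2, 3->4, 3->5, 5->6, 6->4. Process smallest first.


Kahn's algorithm, process smallest node first
Order: [1, 3, 2, 0, 5, 6, 4]


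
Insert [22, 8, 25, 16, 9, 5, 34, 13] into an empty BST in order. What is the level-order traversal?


Root = 22; build tree by BST insertion.
Level-Order traversal: [22, 8, 25, 5, 16, 34, 9, 13]


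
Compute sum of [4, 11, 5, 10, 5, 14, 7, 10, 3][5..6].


Prefix sums: [0, 4, 15, 20, 30, 35, 49, 56, 66, 69]
Sum[5..6] = prefix[7] - prefix[5] = 56 - 35 = 21


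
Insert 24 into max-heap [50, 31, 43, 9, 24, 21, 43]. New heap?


Append 24: [50, 31, 43, 9, 24, 21, 43, 24]
Bubble up: swap idx 7(24) with idx 3(9)
Result: [50, 31, 43, 24, 24, 21, 43, 9]


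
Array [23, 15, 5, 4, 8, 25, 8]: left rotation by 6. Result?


Left rotate by 6: [8, 23, 15, 5, 4, 8, 25]


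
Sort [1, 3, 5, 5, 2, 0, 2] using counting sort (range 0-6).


Count array: [1, 1, 2, 1, 0, 2, 0]
Reconstruct: [0, 1, 2, 2, 3, 5, 5]


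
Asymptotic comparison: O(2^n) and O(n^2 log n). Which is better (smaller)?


n^2 log n grows slower than exponential
O(n^2 log n) is asymptotically smaller; O(2^n) grows faster


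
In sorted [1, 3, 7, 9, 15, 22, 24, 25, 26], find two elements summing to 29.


Two pointers: lo=0, hi=8
Found pair: (3, 26) summing to 29


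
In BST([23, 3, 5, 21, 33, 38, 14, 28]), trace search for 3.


BST root = 23
Search for 3: compare at each node
Path: [23, 3]


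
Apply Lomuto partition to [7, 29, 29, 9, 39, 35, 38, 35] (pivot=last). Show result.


Elements <= 35 go left of pivot.
Result: [7, 29, 29, 9, 35, 35, 38, 39], pivot at index 5


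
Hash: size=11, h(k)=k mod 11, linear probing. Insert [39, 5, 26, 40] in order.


Insertions: 39->slot 6; 5->slot 5; 26->slot 4; 40->slot 7
Table: [None, None, None, None, 26, 5, 39, 40, None, None, None]


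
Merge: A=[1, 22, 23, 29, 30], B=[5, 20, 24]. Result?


Compare heads, take smaller each step.
Merged: [1, 5, 20, 22, 23, 24, 29, 30]


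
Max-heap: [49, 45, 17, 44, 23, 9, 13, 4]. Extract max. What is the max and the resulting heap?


Max = 49
Replace root with last, heapify down
Resulting heap: [45, 44, 17, 4, 23, 9, 13]


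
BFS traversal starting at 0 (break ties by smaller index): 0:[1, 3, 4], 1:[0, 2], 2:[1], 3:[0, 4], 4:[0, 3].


BFS queue: start with [0]
Visit order: [0, 1, 3, 4, 2]


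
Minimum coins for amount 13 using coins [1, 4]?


dp[0]=0; dp[i]=1+min(dp[i-c] for c in coins)
...dp[8]=2, dp[9]=3, dp[10]=4, dp[11]=5, dp[12]=3, dp[13]=4
Minimum coins for 13 = 4


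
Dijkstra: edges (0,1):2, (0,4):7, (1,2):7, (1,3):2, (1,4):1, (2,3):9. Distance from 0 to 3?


Dijkstra from 0:
Distances: {0: 0, 1: 2, 2: 9, 3: 4, 4: 3}
Shortest distance to 3 = 4, path = [0, 1, 3]


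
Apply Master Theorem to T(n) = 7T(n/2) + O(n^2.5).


a=7, b=2, c=2.5. log_2(7)=2.807 > c=2.5. Case 1: O(n^log_b(a)) = O(n^2.807)
Complexity: O(n^2.807)


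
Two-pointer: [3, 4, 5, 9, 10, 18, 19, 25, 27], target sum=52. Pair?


Two pointers: lo=0, hi=8
Found pair: (25, 27) summing to 52


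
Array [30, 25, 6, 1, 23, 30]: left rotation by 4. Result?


Left rotate by 4: [23, 30, 30, 25, 6, 1]


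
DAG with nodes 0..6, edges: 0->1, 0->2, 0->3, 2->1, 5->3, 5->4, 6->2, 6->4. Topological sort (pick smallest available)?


Kahn's algorithm, process smallest node first
Order: [0, 5, 3, 6, 2, 1, 4]


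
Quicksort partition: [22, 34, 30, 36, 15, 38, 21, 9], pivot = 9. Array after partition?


Elements <= 9 go left of pivot.
Result: [9, 34, 30, 36, 15, 38, 21, 22], pivot at index 0


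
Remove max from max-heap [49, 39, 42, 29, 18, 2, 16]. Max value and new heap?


Max = 49
Replace root with last, heapify down
Resulting heap: [42, 39, 16, 29, 18, 2]


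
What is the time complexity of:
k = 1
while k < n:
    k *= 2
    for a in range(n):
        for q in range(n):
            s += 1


Per nesting level: O(log n) * O(n) * O(n) = O(n^2 log n)
Complexity: O(n^2 log n)


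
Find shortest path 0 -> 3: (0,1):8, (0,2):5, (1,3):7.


Dijkstra from 0:
Distances: {0: 0, 1: 8, 2: 5, 3: 15}
Shortest distance to 3 = 15, path = [0, 1, 3]


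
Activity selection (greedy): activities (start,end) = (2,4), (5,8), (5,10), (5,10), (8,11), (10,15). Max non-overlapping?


Greedy: pick earliest-ending, then skip overlaps.
Selected (3 activities): [(2, 4), (5, 8), (8, 11)]


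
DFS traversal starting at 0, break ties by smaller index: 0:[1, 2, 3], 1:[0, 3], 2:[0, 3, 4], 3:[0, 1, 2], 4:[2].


DFS stack-based: start with [0]
Visit order: [0, 1, 3, 2, 4]


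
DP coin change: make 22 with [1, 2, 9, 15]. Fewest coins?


dp[0]=0; dp[i]=1+min(dp[i-c] for c in coins)
...dp[17]=2, dp[18]=2, dp[19]=3, dp[20]=3, dp[21]=4, dp[22]=4
Minimum coins for 22 = 4


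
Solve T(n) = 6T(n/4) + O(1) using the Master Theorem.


a=6, b=4, c=0. log_4(6)=1.292 > c=0. Case 1: O(n^log_b(a)) = O(n^1.292)
Complexity: O(n^1.292)


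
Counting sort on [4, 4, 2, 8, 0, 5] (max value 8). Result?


Count array: [1, 0, 1, 0, 2, 1, 0, 0, 1]
Reconstruct: [0, 2, 4, 4, 5, 8]


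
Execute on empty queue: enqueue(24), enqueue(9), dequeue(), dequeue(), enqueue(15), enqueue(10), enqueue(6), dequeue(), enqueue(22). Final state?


enqueue(24) -> [24]
enqueue(9) -> [24, 9]
dequeue() returns 24 -> [9]
dequeue() returns 9 -> []
enqueue(15) -> [15]
enqueue(10) -> [15, 10]
enqueue(6) -> [15, 10, 6]
dequeue() returns 15 -> [10, 6]
enqueue(22) -> [10, 6, 22]
Final queue (front to back): [10, 6, 22]


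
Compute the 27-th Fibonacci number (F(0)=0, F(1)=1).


F(n)=F(n-1)+F(n-2)
...F(25)=75025, F(26)=121393, F(27)=196418


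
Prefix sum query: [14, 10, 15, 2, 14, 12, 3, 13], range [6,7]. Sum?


Prefix sums: [0, 14, 24, 39, 41, 55, 67, 70, 83]
Sum[6..7] = prefix[8] - prefix[6] = 83 - 67 = 16


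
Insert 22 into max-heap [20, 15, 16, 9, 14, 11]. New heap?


Append 22: [20, 15, 16, 9, 14, 11, 22]
Bubble up: swap idx 6(22) with idx 2(16); swap idx 2(22) with idx 0(20)
Result: [22, 15, 20, 9, 14, 11, 16]


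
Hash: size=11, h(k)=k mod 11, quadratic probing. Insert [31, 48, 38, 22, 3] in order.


Insertions: 31->slot 9; 48->slot 4; 38->slot 5; 22->slot 0; 3->slot 3
Table: [22, None, None, 3, 48, 38, None, None, None, 31, None]


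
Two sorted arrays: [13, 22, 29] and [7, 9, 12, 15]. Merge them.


Compare heads, take smaller each step.
Merged: [7, 9, 12, 13, 15, 22, 29]


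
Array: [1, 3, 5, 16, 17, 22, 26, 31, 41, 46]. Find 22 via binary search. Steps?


Search for 22:
[0,9] mid=4 arr[4]=17
[5,9] mid=7 arr[7]=31
[5,6] mid=5 arr[5]=22
Total: 3 comparisons


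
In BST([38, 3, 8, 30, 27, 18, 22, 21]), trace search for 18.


BST root = 38
Search for 18: compare at each node
Path: [38, 3, 8, 30, 27, 18]


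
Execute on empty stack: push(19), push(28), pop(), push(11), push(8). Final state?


push(19) -> [19]
push(28) -> [19, 28]
pop() returns 28 -> [19]
push(11) -> [19, 11]
push(8) -> [19, 11, 8]
Final stack (bottom to top): [19, 11, 8]


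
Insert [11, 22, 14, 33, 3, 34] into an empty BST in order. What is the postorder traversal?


Root = 11; build tree by BST insertion.
Postorder traversal: [3, 14, 34, 33, 22, 11]


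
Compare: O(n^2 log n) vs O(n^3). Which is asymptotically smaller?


n^2 log n grows slower than cubic
O(n^2 log n) is asymptotically smaller; O(n^3) grows faster


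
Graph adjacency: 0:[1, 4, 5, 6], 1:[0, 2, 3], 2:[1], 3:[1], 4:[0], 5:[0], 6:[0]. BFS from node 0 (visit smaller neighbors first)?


BFS queue: start with [0]
Visit order: [0, 1, 4, 5, 6, 2, 3]


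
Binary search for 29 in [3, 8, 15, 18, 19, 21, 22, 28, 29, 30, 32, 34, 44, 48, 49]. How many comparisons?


Search for 29:
[0,14] mid=7 arr[7]=28
[8,14] mid=11 arr[11]=34
[8,10] mid=9 arr[9]=30
[8,8] mid=8 arr[8]=29
Total: 4 comparisons


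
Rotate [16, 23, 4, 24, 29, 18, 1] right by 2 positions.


Right rotate by 2: [18, 1, 16, 23, 4, 24, 29]


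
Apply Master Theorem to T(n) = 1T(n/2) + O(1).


a=1, b=2, c=0. log_2(1)=0 = c=0. Case 2: O(n^c log n) = O(log n)
Complexity: O(log n)


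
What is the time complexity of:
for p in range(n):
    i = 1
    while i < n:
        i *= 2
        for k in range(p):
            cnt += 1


Per nesting level: O(n) * O(log n) * O(n) [triangular over p] = O(n^2 log n)
Complexity: O(n^2 log n)


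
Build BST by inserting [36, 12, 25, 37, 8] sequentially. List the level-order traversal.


Root = 36; build tree by BST insertion.
Level-Order traversal: [36, 12, 37, 8, 25]


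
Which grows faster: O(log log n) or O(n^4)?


double-logarithmic grows slower than quartic
O(log log n) is asymptotically smaller; O(n^4) grows faster


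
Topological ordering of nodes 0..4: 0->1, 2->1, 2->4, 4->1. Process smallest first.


Kahn's algorithm, process smallest node first
Order: [0, 2, 3, 4, 1]


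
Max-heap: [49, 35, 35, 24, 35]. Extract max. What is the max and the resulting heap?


Max = 49
Replace root with last, heapify down
Resulting heap: [35, 35, 35, 24]


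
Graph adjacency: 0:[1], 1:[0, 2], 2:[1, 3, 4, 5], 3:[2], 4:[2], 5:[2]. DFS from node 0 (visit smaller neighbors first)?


DFS stack-based: start with [0]
Visit order: [0, 1, 2, 3, 4, 5]


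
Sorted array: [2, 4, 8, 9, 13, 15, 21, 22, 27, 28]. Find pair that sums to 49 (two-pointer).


Two pointers: lo=0, hi=9
Found pair: (21, 28) summing to 49


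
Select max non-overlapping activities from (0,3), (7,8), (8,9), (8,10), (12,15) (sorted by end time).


Greedy: pick earliest-ending, then skip overlaps.
Selected (4 activities): [(0, 3), (7, 8), (8, 9), (12, 15)]


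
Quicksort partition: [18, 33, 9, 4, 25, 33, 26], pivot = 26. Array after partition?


Elements <= 26 go left of pivot.
Result: [18, 9, 4, 25, 26, 33, 33], pivot at index 4


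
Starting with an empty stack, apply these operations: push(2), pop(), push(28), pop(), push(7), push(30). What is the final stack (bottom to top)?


push(2) -> [2]
pop() returns 2 -> []
push(28) -> [28]
pop() returns 28 -> []
push(7) -> [7]
push(30) -> [7, 30]
Final stack (bottom to top): [7, 30]


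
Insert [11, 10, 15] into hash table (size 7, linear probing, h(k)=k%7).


Insertions: 11->slot 4; 10->slot 3; 15->slot 1
Table: [None, 15, None, 10, 11, None, None]


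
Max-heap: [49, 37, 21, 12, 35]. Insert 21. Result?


Append 21: [49, 37, 21, 12, 35, 21]
Bubble up: no swaps needed
Result: [49, 37, 21, 12, 35, 21]


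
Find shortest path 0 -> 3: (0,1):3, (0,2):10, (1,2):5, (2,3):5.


Dijkstra from 0:
Distances: {0: 0, 1: 3, 2: 8, 3: 13}
Shortest distance to 3 = 13, path = [0, 1, 2, 3]


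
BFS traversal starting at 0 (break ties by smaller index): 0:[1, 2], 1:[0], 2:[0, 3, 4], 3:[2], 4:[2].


BFS queue: start with [0]
Visit order: [0, 1, 2, 3, 4]


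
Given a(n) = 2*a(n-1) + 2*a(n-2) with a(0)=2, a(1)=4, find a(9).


Build bottom-up:
...a(7)=1792, a(8)=4896, a(9)=2*4896+2*1792=13376


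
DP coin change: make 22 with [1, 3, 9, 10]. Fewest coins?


dp[0]=0; dp[i]=1+min(dp[i-c] for c in coins)
...dp[17]=4, dp[18]=2, dp[19]=2, dp[20]=2, dp[21]=3, dp[22]=3
Minimum coins for 22 = 3


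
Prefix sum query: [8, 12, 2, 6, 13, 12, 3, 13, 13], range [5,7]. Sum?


Prefix sums: [0, 8, 20, 22, 28, 41, 53, 56, 69, 82]
Sum[5..7] = prefix[8] - prefix[5] = 69 - 41 = 28


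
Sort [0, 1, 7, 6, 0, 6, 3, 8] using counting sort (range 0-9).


Count array: [2, 1, 0, 1, 0, 0, 2, 1, 1, 0]
Reconstruct: [0, 0, 1, 3, 6, 6, 7, 8]


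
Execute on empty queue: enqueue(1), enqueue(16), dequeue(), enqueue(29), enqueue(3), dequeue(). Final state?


enqueue(1) -> [1]
enqueue(16) -> [1, 16]
dequeue() returns 1 -> [16]
enqueue(29) -> [16, 29]
enqueue(3) -> [16, 29, 3]
dequeue() returns 16 -> [29, 3]
Final queue (front to back): [29, 3]


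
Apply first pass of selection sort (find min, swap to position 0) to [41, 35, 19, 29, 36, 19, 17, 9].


After one pass: [9, 35, 19, 29, 36, 19, 17, 41]


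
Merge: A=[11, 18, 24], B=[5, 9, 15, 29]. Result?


Compare heads, take smaller each step.
Merged: [5, 9, 11, 15, 18, 24, 29]


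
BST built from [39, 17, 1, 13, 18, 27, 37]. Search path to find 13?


BST root = 39
Search for 13: compare at each node
Path: [39, 17, 1, 13]


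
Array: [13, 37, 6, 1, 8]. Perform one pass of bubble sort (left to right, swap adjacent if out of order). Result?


After one pass: [13, 6, 1, 8, 37]


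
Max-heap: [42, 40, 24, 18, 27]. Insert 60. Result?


Append 60: [42, 40, 24, 18, 27, 60]
Bubble up: swap idx 5(60) with idx 2(24); swap idx 2(60) with idx 0(42)
Result: [60, 40, 42, 18, 27, 24]


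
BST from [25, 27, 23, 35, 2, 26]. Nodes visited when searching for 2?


BST root = 25
Search for 2: compare at each node
Path: [25, 23, 2]


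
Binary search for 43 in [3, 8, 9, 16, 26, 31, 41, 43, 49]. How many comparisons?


Search for 43:
[0,8] mid=4 arr[4]=26
[5,8] mid=6 arr[6]=41
[7,8] mid=7 arr[7]=43
Total: 3 comparisons


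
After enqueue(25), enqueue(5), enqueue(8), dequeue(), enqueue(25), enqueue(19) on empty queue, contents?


enqueue(25) -> [25]
enqueue(5) -> [25, 5]
enqueue(8) -> [25, 5, 8]
dequeue() returns 25 -> [5, 8]
enqueue(25) -> [5, 8, 25]
enqueue(19) -> [5, 8, 25, 19]
Final queue (front to back): [5, 8, 25, 19]


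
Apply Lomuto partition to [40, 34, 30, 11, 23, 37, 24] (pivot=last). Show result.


Elements <= 24 go left of pivot.
Result: [11, 23, 24, 40, 34, 37, 30], pivot at index 2


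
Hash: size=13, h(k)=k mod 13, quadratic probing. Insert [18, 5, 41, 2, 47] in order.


Insertions: 18->slot 5; 5->slot 6; 41->slot 2; 2->slot 3; 47->slot 8
Table: [None, None, 41, 2, None, 18, 5, None, 47, None, None, None, None]


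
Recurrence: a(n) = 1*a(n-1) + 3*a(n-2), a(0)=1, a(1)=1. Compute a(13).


Build bottom-up:
...a(11)=6160, a(12)=14209, a(13)=1*14209+3*6160=32689


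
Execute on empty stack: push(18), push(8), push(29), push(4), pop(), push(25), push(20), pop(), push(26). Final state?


push(18) -> [18]
push(8) -> [18, 8]
push(29) -> [18, 8, 29]
push(4) -> [18, 8, 29, 4]
pop() returns 4 -> [18, 8, 29]
push(25) -> [18, 8, 29, 25]
push(20) -> [18, 8, 29, 25, 20]
pop() returns 20 -> [18, 8, 29, 25]
push(26) -> [18, 8, 29, 25, 26]
Final stack (bottom to top): [18, 8, 29, 25, 26]


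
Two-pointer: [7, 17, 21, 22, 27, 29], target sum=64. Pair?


Two pointers: lo=0, hi=5
No pair sums to 64


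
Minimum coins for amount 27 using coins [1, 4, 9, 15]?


dp[0]=0; dp[i]=1+min(dp[i-c] for c in coins)
...dp[22]=3, dp[23]=3, dp[24]=2, dp[25]=3, dp[26]=4, dp[27]=3
Minimum coins for 27 = 3


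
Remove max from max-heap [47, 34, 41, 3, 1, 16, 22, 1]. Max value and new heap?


Max = 47
Replace root with last, heapify down
Resulting heap: [41, 34, 22, 3, 1, 16, 1]


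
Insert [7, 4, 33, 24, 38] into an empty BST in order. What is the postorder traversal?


Root = 7; build tree by BST insertion.
Postorder traversal: [4, 24, 38, 33, 7]


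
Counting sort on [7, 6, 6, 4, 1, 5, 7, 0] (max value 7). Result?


Count array: [1, 1, 0, 0, 1, 1, 2, 2]
Reconstruct: [0, 1, 4, 5, 6, 6, 7, 7]


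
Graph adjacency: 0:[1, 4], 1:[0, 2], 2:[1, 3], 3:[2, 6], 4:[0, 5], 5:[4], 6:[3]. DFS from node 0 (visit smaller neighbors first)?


DFS stack-based: start with [0]
Visit order: [0, 1, 2, 3, 6, 4, 5]


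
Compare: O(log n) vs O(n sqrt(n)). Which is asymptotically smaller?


logarithmic grows slower than n^1.5
O(log n) is asymptotically smaller; O(n sqrt(n)) grows faster


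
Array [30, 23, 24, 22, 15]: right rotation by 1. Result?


Right rotate by 1: [15, 30, 23, 24, 22]


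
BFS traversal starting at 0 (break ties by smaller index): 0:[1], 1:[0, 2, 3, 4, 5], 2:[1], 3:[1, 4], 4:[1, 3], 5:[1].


BFS queue: start with [0]
Visit order: [0, 1, 2, 3, 4, 5]


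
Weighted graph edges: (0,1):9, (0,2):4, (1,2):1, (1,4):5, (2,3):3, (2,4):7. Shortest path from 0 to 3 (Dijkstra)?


Dijkstra from 0:
Distances: {0: 0, 1: 5, 2: 4, 3: 7, 4: 10}
Shortest distance to 3 = 7, path = [0, 2, 3]


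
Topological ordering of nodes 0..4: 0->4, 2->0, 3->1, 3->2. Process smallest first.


Kahn's algorithm, process smallest node first
Order: [3, 1, 2, 0, 4]


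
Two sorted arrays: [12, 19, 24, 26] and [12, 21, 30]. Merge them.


Compare heads, take smaller each step.
Merged: [12, 12, 19, 21, 24, 26, 30]


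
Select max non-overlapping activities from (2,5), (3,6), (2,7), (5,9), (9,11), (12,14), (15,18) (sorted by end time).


Greedy: pick earliest-ending, then skip overlaps.
Selected (5 activities): [(2, 5), (5, 9), (9, 11), (12, 14), (15, 18)]


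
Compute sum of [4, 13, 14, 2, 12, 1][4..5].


Prefix sums: [0, 4, 17, 31, 33, 45, 46]
Sum[4..5] = prefix[6] - prefix[4] = 46 - 33 = 13


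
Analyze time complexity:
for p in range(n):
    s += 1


Per nesting level: O(n) = O(n)
Complexity: O(n)


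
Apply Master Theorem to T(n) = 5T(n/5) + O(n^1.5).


a=5, b=5, c=1.5. log_5(5)=1 < c=1.5. Case 3: O(n^c) = O(n^1.500)
Complexity: O(n^1.500)


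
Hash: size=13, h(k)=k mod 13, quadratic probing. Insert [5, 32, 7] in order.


Insertions: 5->slot 5; 32->slot 6; 7->slot 7
Table: [None, None, None, None, None, 5, 32, 7, None, None, None, None, None]


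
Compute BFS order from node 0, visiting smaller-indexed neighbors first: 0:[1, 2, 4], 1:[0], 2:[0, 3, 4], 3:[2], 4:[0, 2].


BFS queue: start with [0]
Visit order: [0, 1, 2, 4, 3]


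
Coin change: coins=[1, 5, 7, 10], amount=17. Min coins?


dp[0]=0; dp[i]=1+min(dp[i-c] for c in coins)
...dp[12]=2, dp[13]=3, dp[14]=2, dp[15]=2, dp[16]=3, dp[17]=2
Minimum coins for 17 = 2


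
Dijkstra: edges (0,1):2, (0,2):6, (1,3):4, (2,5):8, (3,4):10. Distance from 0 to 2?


Dijkstra from 0:
Distances: {0: 0, 1: 2, 2: 6, 3: 6, 4: 16, 5: 14}
Shortest distance to 2 = 6, path = [0, 2]


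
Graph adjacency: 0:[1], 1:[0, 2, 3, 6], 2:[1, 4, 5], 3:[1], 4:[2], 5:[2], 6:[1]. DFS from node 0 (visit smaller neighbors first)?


DFS stack-based: start with [0]
Visit order: [0, 1, 2, 4, 5, 3, 6]


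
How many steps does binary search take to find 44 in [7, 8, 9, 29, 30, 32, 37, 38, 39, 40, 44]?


Search for 44:
[0,10] mid=5 arr[5]=32
[6,10] mid=8 arr[8]=39
[9,10] mid=9 arr[9]=40
[10,10] mid=10 arr[10]=44
Total: 4 comparisons


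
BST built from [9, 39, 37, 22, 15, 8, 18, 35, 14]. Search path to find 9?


BST root = 9
Search for 9: compare at each node
Path: [9]


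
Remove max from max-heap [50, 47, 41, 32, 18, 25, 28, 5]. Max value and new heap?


Max = 50
Replace root with last, heapify down
Resulting heap: [47, 32, 41, 5, 18, 25, 28]


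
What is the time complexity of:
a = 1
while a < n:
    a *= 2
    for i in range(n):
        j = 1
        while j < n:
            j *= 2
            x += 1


Per nesting level: O(log n) * O(n) * O(log n) = O(n (log n)^2)
Complexity: O(n (log n)^2)


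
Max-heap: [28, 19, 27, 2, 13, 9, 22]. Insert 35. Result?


Append 35: [28, 19, 27, 2, 13, 9, 22, 35]
Bubble up: swap idx 7(35) with idx 3(2); swap idx 3(35) with idx 1(19); swap idx 1(35) with idx 0(28)
Result: [35, 28, 27, 19, 13, 9, 22, 2]


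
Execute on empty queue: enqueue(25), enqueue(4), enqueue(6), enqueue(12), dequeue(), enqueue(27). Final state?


enqueue(25) -> [25]
enqueue(4) -> [25, 4]
enqueue(6) -> [25, 4, 6]
enqueue(12) -> [25, 4, 6, 12]
dequeue() returns 25 -> [4, 6, 12]
enqueue(27) -> [4, 6, 12, 27]
Final queue (front to back): [4, 6, 12, 27]


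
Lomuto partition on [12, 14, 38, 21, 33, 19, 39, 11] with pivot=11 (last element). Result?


Elements <= 11 go left of pivot.
Result: [11, 14, 38, 21, 33, 19, 39, 12], pivot at index 0


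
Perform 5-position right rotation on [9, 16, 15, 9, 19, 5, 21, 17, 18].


Right rotate by 5: [19, 5, 21, 17, 18, 9, 16, 15, 9]


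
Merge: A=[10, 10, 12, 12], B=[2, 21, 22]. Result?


Compare heads, take smaller each step.
Merged: [2, 10, 10, 12, 12, 21, 22]


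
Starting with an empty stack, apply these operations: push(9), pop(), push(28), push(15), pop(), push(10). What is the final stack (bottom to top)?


push(9) -> [9]
pop() returns 9 -> []
push(28) -> [28]
push(15) -> [28, 15]
pop() returns 15 -> [28]
push(10) -> [28, 10]
Final stack (bottom to top): [28, 10]


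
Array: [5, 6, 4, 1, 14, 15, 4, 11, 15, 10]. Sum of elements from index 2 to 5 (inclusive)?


Prefix sums: [0, 5, 11, 15, 16, 30, 45, 49, 60, 75, 85]
Sum[2..5] = prefix[6] - prefix[2] = 45 - 11 = 34


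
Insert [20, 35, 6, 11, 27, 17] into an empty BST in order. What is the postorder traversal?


Root = 20; build tree by BST insertion.
Postorder traversal: [17, 11, 6, 27, 35, 20]


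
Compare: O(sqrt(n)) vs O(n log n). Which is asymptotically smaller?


sublinear grows slower than linearithmic
O(sqrt(n)) is asymptotically smaller; O(n log n) grows faster
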